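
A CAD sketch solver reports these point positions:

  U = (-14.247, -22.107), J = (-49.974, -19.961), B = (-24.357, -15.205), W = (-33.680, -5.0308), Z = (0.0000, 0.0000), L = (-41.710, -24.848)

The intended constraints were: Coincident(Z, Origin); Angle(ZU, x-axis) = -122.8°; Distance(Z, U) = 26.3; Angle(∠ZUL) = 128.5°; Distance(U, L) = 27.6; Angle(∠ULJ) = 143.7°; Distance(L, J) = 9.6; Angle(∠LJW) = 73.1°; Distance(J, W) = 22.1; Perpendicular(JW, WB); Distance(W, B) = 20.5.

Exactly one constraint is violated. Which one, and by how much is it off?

Distance(W, B) = 20.5 — off by 6.70.

Z = (0.00, 0.00) ✓; ZU at -122.8° ✓; |ZU| = 26.30 ✓; ∠ZUL = 128.5° ✓; |UL| = 27.60 ✓; ∠ULJ = 143.7° ✓; |LJ| = 9.601 ✓; ∠LJW = 73.10° ✓; |JW| = 22.10 ✓; ∠(JW, WB) = 90.00° ✓; |WB| = 13.80 ✗.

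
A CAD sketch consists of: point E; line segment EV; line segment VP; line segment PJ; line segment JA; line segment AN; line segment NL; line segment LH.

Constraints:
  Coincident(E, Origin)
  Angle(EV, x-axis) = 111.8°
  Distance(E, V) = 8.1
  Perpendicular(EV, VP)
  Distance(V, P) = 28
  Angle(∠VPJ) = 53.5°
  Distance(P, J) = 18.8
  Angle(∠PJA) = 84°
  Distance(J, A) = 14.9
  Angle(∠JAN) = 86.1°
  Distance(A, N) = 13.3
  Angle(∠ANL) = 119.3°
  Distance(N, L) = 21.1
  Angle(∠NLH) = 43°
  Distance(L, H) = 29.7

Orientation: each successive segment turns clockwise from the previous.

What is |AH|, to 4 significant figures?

10.47

∠ANL = 119.3° gives NL at 4.700° from the x-axis; with |NL| = 21.1, L = (30.85, 18.82). ∠NLH = 43.0° gives LH at -132.3° from the x-axis; with |LH| = 29.7, H = (10.86, -3.144). Then |AH| = |H − A| = 10.47.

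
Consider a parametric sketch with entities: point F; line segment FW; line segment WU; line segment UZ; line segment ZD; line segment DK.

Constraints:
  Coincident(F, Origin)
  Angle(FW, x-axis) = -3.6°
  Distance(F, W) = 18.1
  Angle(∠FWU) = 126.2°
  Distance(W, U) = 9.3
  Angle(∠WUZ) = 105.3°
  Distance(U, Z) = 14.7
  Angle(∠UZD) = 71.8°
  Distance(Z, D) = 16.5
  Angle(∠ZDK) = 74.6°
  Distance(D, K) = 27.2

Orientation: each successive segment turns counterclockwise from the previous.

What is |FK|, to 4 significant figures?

31.42

F is at the origin; FW runs at -3.6° with length 18.1, so W = (18.06, -1.137). ∠FWU = 126.2° gives WU at 50.20° from the x-axis; with |WU| = 9.3, U = (24.02, 6.009). ∠WUZ = 105.3° gives UZ at 124.9° from the x-axis; with |UZ| = 14.7, Z = (15.61, 18.06). ∠UZD = 71.8° gives ZD at -126.9° from the x-axis; with |ZD| = 16.5, D = (5.700, 4.870). ∠ZDK = 74.6° gives DK at -21.50° from the x-axis; with |DK| = 27.2, K = (31.01, -5.099). Then |FK| = |K − F| = 31.42.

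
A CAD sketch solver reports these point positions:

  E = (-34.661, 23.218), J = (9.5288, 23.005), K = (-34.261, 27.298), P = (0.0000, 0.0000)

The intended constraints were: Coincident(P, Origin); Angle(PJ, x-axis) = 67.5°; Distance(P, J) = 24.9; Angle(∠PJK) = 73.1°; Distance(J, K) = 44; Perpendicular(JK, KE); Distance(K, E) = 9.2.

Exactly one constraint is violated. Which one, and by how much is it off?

Distance(K, E) = 9.2 — off by 5.10.

P = (0.00, 0.00) ✓; PJ at 67.50° ✓; |PJ| = 24.90 ✓; ∠PJK = 73.10° ✓; |JK| = 44.00 ✓; ∠(JK, KE) = 90.00° ✓; |KE| = 4.100 ✗.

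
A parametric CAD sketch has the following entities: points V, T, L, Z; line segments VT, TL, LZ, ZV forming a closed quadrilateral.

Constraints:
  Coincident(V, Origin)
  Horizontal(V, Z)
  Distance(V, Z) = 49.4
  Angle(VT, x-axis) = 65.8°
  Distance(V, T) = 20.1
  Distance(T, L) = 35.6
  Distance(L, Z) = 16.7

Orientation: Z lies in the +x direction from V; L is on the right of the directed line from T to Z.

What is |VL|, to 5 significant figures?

34.517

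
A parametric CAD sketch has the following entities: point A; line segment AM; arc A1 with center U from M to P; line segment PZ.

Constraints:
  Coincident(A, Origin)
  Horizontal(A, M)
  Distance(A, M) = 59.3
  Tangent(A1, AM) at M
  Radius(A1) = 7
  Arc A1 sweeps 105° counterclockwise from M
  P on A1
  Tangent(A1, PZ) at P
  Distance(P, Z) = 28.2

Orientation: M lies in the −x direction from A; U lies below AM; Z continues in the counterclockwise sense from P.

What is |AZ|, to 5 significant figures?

68.940

A is at the origin; A and M share the same y with |AM| = 59.3 and M on the −x side, so M = (-59.300, 0.0000). Since A1 is tangent to AM there, UM ⟂ AM, so U = M + (0, -7) = (-59.300, -7.0000). On A1, M sits at bearing 90° from U; a 105° counterclockwise sweep puts P at bearing 195°, so P = U + 7.0·(cos 195°, sin 195°) = (-66.061, -8.8117). Tangency of A1 to PZ means the radius UP is perpendicular to PZ, so PZ runs along (−sin 195°, cos 195°); with |PZ| = 28.2, Z = (-58.763, -36.051). Then |AZ| = |Z − A| = 68.940.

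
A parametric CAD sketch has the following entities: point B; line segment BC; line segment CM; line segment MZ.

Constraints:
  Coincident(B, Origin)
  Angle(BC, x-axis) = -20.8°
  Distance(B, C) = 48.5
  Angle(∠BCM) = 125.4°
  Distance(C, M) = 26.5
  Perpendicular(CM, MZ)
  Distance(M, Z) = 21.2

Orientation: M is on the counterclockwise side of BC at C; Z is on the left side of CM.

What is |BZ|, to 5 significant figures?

57.591

B is at the origin; BC runs at -20.8° with length 48.5, so C = 48.5·(cos -20.8°, sin -20.8°) = (45.339, -17.223). ∠BCM = 125.4°, so CM runs at -20.8° + (180° − 125.4°) = 33.800° from the x-axis; with |CM| = 26.5, M = C + 26.5·(cos 33.800°, sin 33.800°) = (67.360, -2.4809). The perpendicularity gives MZ at right angles to CM; with |MZ| = 21.2 on the left of CM, Z = M + 21.2·(-0.55630, 0.83098) = (55.567, 15.136). Then |BZ| = |Z − B| = 57.591.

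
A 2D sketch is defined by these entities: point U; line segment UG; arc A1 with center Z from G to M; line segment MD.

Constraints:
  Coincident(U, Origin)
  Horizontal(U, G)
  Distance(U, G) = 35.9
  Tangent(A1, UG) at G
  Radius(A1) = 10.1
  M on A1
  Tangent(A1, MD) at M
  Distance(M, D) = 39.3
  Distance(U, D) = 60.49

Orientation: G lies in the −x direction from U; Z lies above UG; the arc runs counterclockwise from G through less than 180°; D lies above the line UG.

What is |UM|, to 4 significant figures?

28.59

U is at the origin; UG is horizontal with |UG| = 35.9 and G on the −x side, so G = (-35.90, 0.000). A1 meets UG tangentially, so ZG is at right angles to UG, so Z = G + (0, 10.1) = (-35.90, 10.10). Since ZM ⟂ MD (tangency), |ZD| = √(10.1² + 39.3²) = 40.58 regardless of where M sits on A1. So D lies on both circle(U, 60.49) and circle(Z, 40.58); the above-UG intersection is D = (-33.17, 50.59). M is the foot of the tangent from D: M = (-25.97, 11.95).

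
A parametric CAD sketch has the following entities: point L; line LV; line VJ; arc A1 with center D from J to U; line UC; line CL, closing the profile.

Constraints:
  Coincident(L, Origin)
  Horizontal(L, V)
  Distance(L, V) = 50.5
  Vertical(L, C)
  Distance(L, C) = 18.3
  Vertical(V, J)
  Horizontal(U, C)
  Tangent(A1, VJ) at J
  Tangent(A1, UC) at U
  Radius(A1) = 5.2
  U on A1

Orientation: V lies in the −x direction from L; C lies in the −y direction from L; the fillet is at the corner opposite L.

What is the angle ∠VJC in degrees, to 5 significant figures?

95.879°

L is at the origin; L and V share the same y with |LV| = 50.5 and V on the −x side, so V = (-50.500, 0.0000). LC is vertical with |LC| = 18.3 and C on the −y side, so C = (0.0000, -18.300). The virtual corner opposite L is at (-50.500, -18.300). The tangent condition forces DJ to be normal to VJ and A1 meets UC tangentially, so DU is at right angles to UC, with radius 5.2, so the center D sits 5.2 in from both sides at D = (-45.300, -13.100). That places the tangent points at J = (-50.500, -13.100) on VJ and U = (-45.300, -18.300) on UC. Then cos ∠VJC = JV·JC / (|JV||JC|), giving 95.879°.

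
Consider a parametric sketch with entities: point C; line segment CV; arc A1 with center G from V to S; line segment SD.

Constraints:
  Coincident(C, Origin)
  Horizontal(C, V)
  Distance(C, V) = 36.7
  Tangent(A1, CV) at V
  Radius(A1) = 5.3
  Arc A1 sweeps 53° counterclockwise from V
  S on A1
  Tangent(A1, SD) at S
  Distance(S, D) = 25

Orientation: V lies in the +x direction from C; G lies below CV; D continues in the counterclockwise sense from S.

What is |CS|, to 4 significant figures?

32.54

C is at the origin; CV is horizontal with |CV| = 36.7 and V on the +x side, so V = (36.70, 0.000). A1 meets CV tangentially, so GV is at right angles to CV, so G = V + (0, -5.3) = (36.70, -5.300). On A1, V sits at bearing 90° from G; a 53° counterclockwise sweep puts S at bearing 143°, so S = G + 5.3·(cos 143°, sin 143°) = (32.47, -2.110). Then |CS| = |S − C| = 32.54.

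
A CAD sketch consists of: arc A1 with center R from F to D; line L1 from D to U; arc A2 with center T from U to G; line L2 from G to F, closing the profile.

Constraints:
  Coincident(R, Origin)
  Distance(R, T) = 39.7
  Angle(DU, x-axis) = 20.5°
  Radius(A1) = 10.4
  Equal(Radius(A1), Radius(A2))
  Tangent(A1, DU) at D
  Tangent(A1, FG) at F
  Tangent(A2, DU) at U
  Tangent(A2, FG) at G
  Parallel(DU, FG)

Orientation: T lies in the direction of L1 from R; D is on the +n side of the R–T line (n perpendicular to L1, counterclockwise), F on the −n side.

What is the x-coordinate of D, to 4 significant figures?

-3.642

The slot axis is L1's direction at 20.5°, so u = (cos 20.5°, sin 20.5°) = (0.9367, 0.3502) and n = (−sin 20.5°, cos 20.5°) = (-0.3502, 0.9367). R is at the origin and T lies 39.7 along u from R, so T = 39.7·u = (37.19, 13.90). Tangency of A1 to both parallel lines with radius 10.4 puts D and F at R ± 10.4·n: D = (-3.642, 9.741), F = (3.642, -9.741). So D.x = -3.642.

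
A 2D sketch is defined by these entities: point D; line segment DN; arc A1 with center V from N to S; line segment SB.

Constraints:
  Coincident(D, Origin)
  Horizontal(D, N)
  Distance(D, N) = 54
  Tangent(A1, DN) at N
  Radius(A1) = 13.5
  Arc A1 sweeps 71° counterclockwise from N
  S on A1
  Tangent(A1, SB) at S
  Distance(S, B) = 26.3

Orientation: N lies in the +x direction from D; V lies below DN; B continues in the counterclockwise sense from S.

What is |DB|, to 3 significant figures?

47.1

D is at the origin; D and N share the same y with |DN| = 54.0 and N on the +x side, so N = (54.0, 0.00). Since A1 is tangent to DN there, VN ⟂ DN, so V = N + (0, -13.5) = (54.0, -13.5). On A1, N sits at bearing 90° from V; a 71° counterclockwise sweep puts S at bearing 161°, so S = V + 13.5·(cos 161°, sin 161°) = (41.2, -9.10). Tangency of A1 to SB means the radius VS is perpendicular to SB, so SB runs along (−sin 161°, cos 161°); with |SB| = 26.3, B = (32.7, -34.0). Then |DB| = |B − D| = 47.1.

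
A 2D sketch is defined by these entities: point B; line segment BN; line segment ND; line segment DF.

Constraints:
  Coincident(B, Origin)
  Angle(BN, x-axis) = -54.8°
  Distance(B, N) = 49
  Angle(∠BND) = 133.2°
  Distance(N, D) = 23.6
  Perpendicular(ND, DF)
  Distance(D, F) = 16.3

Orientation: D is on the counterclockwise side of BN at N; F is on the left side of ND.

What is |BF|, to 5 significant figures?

60.352

B is at the origin; BN runs at -54.8° with length 49.0, so N = 49.0·(cos -54.8°, sin -54.8°) = (28.245, -40.040). ∠BND = 133.2°, so ND runs at -54.8° + (180° − 133.2°) = -8.0000° from the x-axis; with |ND| = 23.6, D = N + 23.6·(cos -8.0000°, sin -8.0000°) = (51.616, -43.325). ND is perpendicular to DF; with |DF| = 16.3 on the left of ND, F = D + 16.3·(0.13917, 0.99027) = (53.884, -27.183). Then |BF| = |F − B| = 60.352.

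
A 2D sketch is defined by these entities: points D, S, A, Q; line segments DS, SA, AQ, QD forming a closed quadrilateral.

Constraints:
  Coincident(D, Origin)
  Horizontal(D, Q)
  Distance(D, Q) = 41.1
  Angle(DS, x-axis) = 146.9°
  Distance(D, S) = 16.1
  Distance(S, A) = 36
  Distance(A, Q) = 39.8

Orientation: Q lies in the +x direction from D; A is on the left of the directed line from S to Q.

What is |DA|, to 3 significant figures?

34.0

D is at the origin; DQ is horizontal with |DQ| = 41.1 and Q in +x, so Q = (41.1, 0). DS runs at 146.9° with |DS| = 16.1, so S = (-13.5, 8.79). A is determined by |SA| = 36.0 and |AQ| = 39.8 together: it lies at the intersection of circle(S, 36.0) and circle(Q, 39.8). With |SQ| = 55.3, the foot of the radical line on SQ is 25.0 from S and the perpendicular offset is √(36.0² − 25.0²) = 25.9. Taking the left-of-SQ solution: A = (15.3, 30.3).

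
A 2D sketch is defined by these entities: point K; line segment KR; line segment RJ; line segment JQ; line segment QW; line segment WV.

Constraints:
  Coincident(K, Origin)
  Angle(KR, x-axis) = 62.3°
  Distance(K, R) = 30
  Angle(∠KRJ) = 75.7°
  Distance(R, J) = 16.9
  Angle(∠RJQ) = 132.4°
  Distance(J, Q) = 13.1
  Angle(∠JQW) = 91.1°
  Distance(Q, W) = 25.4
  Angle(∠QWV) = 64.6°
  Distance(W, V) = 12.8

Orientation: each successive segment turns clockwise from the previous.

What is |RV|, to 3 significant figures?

15.4

∠JQW = 91.1° gives QW at -178° from the x-axis; with |QW| = 25.4, W = (1.20, 1.49). ∠QWV = 64.6° gives WV at 66.1° from the x-axis; with |WV| = 12.8, V = (6.39, 13.2). Then |RV| = |V − R| = 15.4.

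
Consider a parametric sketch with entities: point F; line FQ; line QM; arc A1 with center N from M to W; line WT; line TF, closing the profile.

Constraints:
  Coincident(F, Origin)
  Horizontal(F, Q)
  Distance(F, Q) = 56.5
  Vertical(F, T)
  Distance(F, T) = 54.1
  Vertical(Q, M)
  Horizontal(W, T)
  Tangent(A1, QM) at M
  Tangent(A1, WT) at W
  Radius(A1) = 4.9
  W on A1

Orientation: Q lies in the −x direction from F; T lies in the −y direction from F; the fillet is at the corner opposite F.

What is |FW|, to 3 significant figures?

74.8

F is at the origin; F and Q share the same y with |FQ| = 56.5 and Q on the −x side, so Q = (-56.5, 0.00). F and T share the same x with |FT| = 54.1 and T on the −y side, so T = (0.00, -54.1). The virtual corner opposite F is at (-56.5, -54.1). Tangency of A1 to QM means the radius NM is perpendicular to QM and A1 meets WT tangentially, so NW is at right angles to WT, with radius 4.9, so the center N sits 4.9 in from both sides at N = (-51.6, -49.2). That places the tangent points at M = (-56.5, -49.2) on QM and W = (-51.6, -54.1) on WT. Then |FW| = |W − F| = 74.8.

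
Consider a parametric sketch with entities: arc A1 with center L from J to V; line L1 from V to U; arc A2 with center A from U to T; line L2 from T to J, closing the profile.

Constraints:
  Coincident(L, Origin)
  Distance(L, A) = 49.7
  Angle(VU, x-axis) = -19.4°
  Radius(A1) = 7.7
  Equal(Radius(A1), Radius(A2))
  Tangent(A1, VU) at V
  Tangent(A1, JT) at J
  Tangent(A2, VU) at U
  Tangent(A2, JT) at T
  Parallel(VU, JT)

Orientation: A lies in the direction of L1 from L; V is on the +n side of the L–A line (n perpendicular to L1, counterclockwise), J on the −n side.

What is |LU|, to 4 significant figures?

50.29

Tangency of A1 to both parallel lines with radius 7.7 puts V and J at L ± 7.7·n: V = (2.558, 7.263), J = (-2.558, -7.263). Equal radii place U and T the same way about A: U = A + 7.7·n = (49.44, -9.246), T = A − 7.7·n = (44.32, -23.77). Then |LU| = |U − L| = 50.29.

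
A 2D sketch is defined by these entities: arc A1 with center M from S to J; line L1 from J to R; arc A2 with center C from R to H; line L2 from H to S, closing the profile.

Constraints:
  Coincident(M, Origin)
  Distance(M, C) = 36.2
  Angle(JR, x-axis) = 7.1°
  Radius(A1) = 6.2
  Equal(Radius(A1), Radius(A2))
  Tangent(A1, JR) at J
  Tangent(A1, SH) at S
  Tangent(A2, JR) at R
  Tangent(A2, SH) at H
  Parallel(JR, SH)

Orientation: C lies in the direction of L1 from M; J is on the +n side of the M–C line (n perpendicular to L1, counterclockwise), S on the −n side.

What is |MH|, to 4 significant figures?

36.73

The slot axis is L1's direction at 7.1°, so u = (cos 7.1°, sin 7.1°) = (0.9923, 0.1236) and n = (−sin 7.1°, cos 7.1°) = (-0.1236, 0.9923). M is at the origin and C lies 36.2 along u from M, so C = 36.2·u = (35.92, 4.474). Tangency of A1 to both parallel lines with radius 6.2 puts J and S at M ± 6.2·n: J = (-0.7663, 6.152), S = (0.7663, -6.152). Equal radii place R and H the same way about C: R = C + 6.2·n = (35.16, 10.63), H = C − 6.2·n = (36.69, -1.678). Then |MH| = |H − M| = 36.73.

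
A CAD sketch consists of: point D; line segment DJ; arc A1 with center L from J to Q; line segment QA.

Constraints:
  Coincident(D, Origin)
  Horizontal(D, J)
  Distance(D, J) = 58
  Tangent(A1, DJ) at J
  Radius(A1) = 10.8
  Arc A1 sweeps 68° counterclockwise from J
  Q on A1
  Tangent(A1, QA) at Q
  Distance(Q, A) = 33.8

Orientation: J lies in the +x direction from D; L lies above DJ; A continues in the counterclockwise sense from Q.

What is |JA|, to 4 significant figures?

44.33

D is at the origin; DJ is horizontal with |DJ| = 58.0 and J on the +x side, so J = (58.00, 0.000). A1 meets DJ tangentially, so LJ is at right angles to DJ, so L = J + (0, 10.8) = (58.00, 10.80). On A1, J sits at bearing -90° from L; a 68° counterclockwise sweep puts Q at bearing -22°, so Q = L + 10.8·(cos -22°, sin -22°) = (68.01, 6.754). Tangency of A1 to QA means the radius LQ is perpendicular to QA, so QA runs along (−sin -22°, cos -22°); with |QA| = 33.8, A = (80.68, 38.09). Then |JA| = |A − J| = 44.33.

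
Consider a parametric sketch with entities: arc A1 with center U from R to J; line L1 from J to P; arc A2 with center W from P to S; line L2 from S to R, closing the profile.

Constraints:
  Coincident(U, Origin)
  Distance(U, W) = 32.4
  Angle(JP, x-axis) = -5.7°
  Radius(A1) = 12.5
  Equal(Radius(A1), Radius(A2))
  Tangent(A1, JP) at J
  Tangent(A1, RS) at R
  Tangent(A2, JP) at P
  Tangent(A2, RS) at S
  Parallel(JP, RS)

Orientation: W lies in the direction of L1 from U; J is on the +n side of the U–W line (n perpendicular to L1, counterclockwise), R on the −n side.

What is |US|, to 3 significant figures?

34.7

The slot axis is L1's direction at -5.7°, so u = (cos -5.7°, sin -5.7°) = (0.995, -0.0993) and n = (−sin -5.7°, cos -5.7°) = (0.0993, 0.995). U is at the origin and W lies 32.4 along u from U, so W = 32.4·u = (32.2, -3.22). Tangency of A1 to both parallel lines with radius 12.5 puts J and R at U ± 12.5·n: J = (1.24, 12.4), R = (-1.24, -12.4). Equal radii place P and S the same way about W: P = W + 12.5·n = (33.5, 9.22), S = W − 12.5·n = (31.0, -15.7). Then |US| = |S − U| = 34.7.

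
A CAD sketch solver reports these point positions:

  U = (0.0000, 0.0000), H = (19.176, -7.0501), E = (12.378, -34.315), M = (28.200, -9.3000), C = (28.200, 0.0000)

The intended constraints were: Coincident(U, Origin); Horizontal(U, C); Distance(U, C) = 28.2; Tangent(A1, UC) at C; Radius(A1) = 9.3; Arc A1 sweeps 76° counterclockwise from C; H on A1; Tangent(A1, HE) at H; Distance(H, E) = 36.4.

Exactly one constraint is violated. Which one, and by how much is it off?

Distance(H, E) = 36.4 — off by 8.30.

U = (0.00, 0.00) ✓; U.y = 0.00, C.y = 0.00 ✓; |UC| = 28.20 ✓; ∠(MC, CU) = 90.00° ✓; |MC| = 9.300 ✓; bearing(M→H) − bearing(M→C) = 76.00° ✓; |MH| = 9.300 ✓; ∠(MH, HE) = 90.00° ✓; |HE| = 28.10 ✗.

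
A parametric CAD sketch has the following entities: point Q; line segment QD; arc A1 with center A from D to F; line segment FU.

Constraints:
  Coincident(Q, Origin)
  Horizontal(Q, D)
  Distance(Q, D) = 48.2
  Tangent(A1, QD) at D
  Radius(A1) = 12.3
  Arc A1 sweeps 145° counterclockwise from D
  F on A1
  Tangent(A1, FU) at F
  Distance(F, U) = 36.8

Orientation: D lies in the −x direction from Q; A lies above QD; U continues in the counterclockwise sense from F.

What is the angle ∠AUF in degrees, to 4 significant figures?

18.48°

Q is at the origin; Q and D share the same y with |QD| = 48.2 and D on the −x side, so D = (-48.20, 0.000). Tangency of A1 to QD means the radius AD is perpendicular to QD, so A = D + (0, 12.3) = (-48.20, 12.30). On A1, D sits at bearing -90° from A; a 145° counterclockwise sweep puts F at bearing 55°, so F = A + 12.3·(cos 55°, sin 55°) = (-41.15, 22.38). A1 meets FU tangentially, so AF is at right angles to FU, so FU runs along (−sin 55°, cos 55°); with |FU| = 36.8, U = (-71.29, 43.48). Then cos ∠AUF = UA·UF / (|UA||UF|), giving 18.48°.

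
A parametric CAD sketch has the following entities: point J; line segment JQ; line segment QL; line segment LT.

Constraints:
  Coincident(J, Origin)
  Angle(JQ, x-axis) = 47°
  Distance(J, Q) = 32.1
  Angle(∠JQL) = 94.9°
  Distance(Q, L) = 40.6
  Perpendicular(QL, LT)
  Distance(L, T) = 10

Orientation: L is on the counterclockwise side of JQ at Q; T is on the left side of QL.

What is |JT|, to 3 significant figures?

48.6

∠JQL = 94.9°, so QL runs at 47.0° + (180° − 94.9°) = 132° from the x-axis; with |QL| = 40.6, L = Q + 40.6·(cos 132°, sin 132°) = (-5.33, 53.6). QL is perpendicular to LT; with |LT| = 10.0 on the left of QL, T = L + 10.0·(-0.742, -0.670) = (-12.7, 46.9). Then |JT| = |T − J| = 48.6.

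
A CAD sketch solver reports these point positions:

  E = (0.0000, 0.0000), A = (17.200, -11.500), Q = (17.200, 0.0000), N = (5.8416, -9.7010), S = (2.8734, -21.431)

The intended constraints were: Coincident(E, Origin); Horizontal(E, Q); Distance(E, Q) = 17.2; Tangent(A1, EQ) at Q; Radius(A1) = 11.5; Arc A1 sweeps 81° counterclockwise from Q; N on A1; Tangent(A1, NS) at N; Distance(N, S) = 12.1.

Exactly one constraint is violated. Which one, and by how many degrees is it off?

Tangent(A1, NS) at N — off by 5.20°.

E = (0.00, 0.00) ✓; E.y = 0.00, Q.y = 0.00 ✓; |EQ| = 17.20 ✓; ∠(AQ, QE) = 90.00° ✓; |AQ| = 11.50 ✓; bearing(A→N) − bearing(A→Q) = 81.00° ✓; |AN| = 11.50 ✓; ∠(AN, NS) = 95.20° ✗; |NS| = 12.10 ✓.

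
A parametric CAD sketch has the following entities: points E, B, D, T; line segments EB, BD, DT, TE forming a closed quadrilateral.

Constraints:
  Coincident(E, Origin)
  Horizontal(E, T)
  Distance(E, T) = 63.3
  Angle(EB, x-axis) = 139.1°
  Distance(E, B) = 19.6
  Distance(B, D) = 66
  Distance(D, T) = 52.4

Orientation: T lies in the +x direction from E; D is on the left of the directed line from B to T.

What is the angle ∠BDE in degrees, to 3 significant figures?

17.3°

E is at the origin; E and T share the same y with |ET| = 63.3 and T in +x, so T = (63.3, 0). EB runs at 139.1° with |EB| = 19.6, so B = (-14.8, 12.8). D is determined by |BD| = 66.0 and |DT| = 52.4 together: it lies at the intersection of circle(B, 66.0) and circle(T, 52.4). With |BT| = 79.2, the foot of the radical line on BT is 49.8 from B and the perpendicular offset is √(66.0² − 49.8²) = 43.4. Taking the left-of-BT solution: D = (41.3, 47.6).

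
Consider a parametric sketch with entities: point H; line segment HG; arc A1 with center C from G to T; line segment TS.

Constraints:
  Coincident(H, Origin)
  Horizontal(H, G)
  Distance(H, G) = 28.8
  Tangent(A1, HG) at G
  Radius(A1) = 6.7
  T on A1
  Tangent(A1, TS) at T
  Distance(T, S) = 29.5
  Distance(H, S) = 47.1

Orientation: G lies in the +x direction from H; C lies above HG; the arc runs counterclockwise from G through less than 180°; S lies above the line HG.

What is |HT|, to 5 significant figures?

36.268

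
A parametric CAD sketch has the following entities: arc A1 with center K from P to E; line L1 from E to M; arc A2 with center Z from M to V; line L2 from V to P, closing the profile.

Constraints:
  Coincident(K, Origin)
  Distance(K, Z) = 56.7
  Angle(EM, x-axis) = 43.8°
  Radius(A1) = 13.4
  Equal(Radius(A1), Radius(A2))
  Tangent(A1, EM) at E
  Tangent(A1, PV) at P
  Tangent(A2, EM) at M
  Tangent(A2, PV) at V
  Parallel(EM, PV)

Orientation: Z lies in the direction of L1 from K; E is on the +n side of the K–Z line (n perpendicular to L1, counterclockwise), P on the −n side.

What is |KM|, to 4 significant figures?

58.26

The slot axis is L1's direction at 43.8°, so u = (cos 43.8°, sin 43.8°) = (0.7218, 0.6921) and n = (−sin 43.8°, cos 43.8°) = (-0.6921, 0.7218). K is at the origin and Z lies 56.7 along u from K, so Z = 56.7·u = (40.92, 39.24). Tangency of A1 to both parallel lines with radius 13.4 puts E and P at K ± 13.4·n: E = (-9.275, 9.672), P = (9.275, -9.672). Equal radii place M and V the same way about Z: M = Z + 13.4·n = (31.65, 48.92), V = Z − 13.4·n = (50.20, 29.57). Then |KM| = |M − K| = 58.26.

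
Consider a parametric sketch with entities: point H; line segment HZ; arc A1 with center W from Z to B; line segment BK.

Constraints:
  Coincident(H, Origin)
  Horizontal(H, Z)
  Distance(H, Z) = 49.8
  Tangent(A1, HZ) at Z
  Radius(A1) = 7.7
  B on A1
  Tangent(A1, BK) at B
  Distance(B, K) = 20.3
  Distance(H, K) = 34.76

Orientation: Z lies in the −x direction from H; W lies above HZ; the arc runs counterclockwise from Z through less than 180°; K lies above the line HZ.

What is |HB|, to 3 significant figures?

44.3

H is at the origin; H and Z share the same y with |HZ| = 49.8 and Z on the −x side, so Z = (-49.8, 0.00). Tangency of A1 to HZ means the radius WZ is perpendicular to HZ, so W = Z + (0, 7.7) = (-49.8, 7.70). Since WB ⟂ BK (tangency), |WK| = √(7.7² + 20.3²) = 21.7 regardless of where B sits on A1. So K lies on both circle(H, 34.76) and circle(W, 21.7); the above-HZ intersection is K = (-30.2, 17.1). B is the foot of the tangent from K: B = (-44.2, 2.40).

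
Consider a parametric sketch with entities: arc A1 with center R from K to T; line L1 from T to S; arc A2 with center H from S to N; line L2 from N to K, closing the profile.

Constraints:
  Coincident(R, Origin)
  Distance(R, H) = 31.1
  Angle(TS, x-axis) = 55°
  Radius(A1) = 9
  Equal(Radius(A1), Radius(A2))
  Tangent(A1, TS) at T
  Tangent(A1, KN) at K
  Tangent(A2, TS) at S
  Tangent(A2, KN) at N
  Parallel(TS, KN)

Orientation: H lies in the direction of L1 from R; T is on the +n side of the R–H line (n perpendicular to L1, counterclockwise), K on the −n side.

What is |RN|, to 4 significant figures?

32.38

The slot axis is L1's direction at 55.0°, so u = (cos 55.0°, sin 55.0°) = (0.5736, 0.8192) and n = (−sin 55.0°, cos 55.0°) = (-0.8192, 0.5736). R is at the origin and H lies 31.1 along u from R, so H = 31.1·u = (17.84, 25.48). Tangency of A1 to both parallel lines with radius 9.0 puts T and K at R ± 9.0·n: T = (-7.372, 5.162), K = (7.372, -5.162). Equal radii place S and N the same way about H: S = H + 9.0·n = (10.47, 30.64), N = H − 9.0·n = (25.21, 20.31). Then |RN| = |N − R| = 32.38.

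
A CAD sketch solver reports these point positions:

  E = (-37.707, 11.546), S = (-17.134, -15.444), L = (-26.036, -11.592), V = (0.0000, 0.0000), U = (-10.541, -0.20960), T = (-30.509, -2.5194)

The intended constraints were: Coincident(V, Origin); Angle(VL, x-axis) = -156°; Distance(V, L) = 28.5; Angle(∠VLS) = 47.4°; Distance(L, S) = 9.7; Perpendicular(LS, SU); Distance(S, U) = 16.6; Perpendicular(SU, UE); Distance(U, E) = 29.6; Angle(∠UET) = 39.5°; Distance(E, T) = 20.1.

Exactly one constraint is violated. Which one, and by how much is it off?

Distance(E, T) = 20.1 — off by 4.30.

V = (0.00, 0.00) ✓; VL at -156.0° ✓; |VL| = 28.50 ✓; ∠VLS = 47.40° ✓; |LS| = 9.700 ✓; ∠(LS, SU) = 90.00° ✓; |SU| = 16.60 ✓; ∠(SU, UE) = 90.00° ✓; |UE| = 29.60 ✓; ∠UET = 39.50° ✓; |ET| = 15.80 ✗.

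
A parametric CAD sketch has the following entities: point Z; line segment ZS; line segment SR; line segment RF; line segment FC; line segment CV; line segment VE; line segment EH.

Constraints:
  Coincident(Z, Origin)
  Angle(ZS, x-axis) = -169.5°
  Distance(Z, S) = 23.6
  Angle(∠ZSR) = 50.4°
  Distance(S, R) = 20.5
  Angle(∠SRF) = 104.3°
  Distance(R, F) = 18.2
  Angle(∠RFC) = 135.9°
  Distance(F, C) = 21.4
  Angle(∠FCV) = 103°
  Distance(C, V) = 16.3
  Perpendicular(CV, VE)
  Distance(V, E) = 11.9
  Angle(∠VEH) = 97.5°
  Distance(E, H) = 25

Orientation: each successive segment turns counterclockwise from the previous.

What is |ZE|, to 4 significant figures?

12.99

Z is at the origin; ZS runs at -169.5° with length 23.6, so S = (-23.20, -4.301). ∠ZSR = 50.4° gives SR at -39.90° from the x-axis; with |SR| = 20.5, R = (-7.478, -17.45). ∠SRF = 104.3° gives RF at 35.80° from the x-axis; with |RF| = 18.2, F = (7.283, -6.804). ∠RFC = 135.9° gives FC at 79.90° from the x-axis; with |FC| = 21.4, C = (11.04, 14.26). ∠FCV = 103.0° gives CV at 156.9° from the x-axis; with |CV| = 16.3, V = (-3.957, 20.66). CV is perpendicular to VE, so VE runs at -113.1°; with |VE| = 11.9, E = (-8.626, 9.713). Then |ZE| = |E − Z| = 12.99.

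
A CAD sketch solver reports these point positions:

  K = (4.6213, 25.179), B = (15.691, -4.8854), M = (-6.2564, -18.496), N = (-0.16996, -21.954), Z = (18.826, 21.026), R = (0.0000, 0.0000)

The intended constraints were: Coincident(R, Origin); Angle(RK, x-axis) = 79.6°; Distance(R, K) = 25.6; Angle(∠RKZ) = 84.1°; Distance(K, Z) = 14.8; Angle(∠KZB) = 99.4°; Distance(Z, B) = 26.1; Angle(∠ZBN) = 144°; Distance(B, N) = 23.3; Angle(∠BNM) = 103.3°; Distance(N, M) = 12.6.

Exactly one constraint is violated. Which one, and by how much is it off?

Distance(N, M) = 12.6 — off by 5.60.

R = (0.00, 0.00) ✓; RK at 79.60° ✓; |RK| = 25.60 ✓; ∠RKZ = 84.10° ✓; |KZ| = 14.80 ✓; ∠KZB = 99.40° ✓; |ZB| = 26.10 ✓; ∠ZBN = 144.0° ✓; |BN| = 23.30 ✓; ∠BNM = 103.3° ✓; |NM| = 7.000 ✗.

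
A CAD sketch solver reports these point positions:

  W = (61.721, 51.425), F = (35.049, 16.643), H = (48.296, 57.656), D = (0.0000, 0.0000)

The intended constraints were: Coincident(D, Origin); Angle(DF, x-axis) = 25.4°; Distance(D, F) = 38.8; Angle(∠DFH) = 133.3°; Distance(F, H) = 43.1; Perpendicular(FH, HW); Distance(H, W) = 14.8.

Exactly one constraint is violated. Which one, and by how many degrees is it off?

Perpendicular(FH, HW) — off by 7.00°.

D = (0.00, 0.00) ✓; DF at 25.40° ✓; |DF| = 38.80 ✓; ∠DFH = 133.3° ✓; |FH| = 43.10 ✓; ∠(FH, HW) = 97.00° ✗; |HW| = 14.80 ✓.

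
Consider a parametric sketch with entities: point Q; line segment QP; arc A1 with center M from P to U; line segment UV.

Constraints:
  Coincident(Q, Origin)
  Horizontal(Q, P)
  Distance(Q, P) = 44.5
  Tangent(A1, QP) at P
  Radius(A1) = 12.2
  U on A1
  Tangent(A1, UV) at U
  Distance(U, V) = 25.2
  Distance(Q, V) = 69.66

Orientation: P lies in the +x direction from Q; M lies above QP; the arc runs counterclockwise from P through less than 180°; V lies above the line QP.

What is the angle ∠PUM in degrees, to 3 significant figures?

48.7°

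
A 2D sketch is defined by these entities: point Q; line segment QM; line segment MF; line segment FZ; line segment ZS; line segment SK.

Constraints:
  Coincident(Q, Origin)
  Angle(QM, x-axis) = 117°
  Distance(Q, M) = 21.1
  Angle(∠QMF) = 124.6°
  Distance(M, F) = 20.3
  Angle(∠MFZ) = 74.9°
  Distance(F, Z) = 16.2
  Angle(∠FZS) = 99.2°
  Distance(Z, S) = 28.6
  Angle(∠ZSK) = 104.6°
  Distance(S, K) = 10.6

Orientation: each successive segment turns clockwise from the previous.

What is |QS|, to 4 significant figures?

4.683

Q is at the origin; QM runs at 117.0° with length 21.1, so M = (-9.579, 18.80). ∠QMF = 124.6° gives MF at 61.60° from the x-axis; with |MF| = 20.3, F = (0.07597, 36.66). ∠MFZ = 74.9° gives FZ at -43.50° from the x-axis; with |FZ| = 16.2, Z = (11.83, 25.51). ∠FZS = 99.2° gives ZS at -124.3° from the x-axis; with |ZS| = 28.6, S = (-4.290, 1.879). Then |QS| = |S − Q| = 4.683.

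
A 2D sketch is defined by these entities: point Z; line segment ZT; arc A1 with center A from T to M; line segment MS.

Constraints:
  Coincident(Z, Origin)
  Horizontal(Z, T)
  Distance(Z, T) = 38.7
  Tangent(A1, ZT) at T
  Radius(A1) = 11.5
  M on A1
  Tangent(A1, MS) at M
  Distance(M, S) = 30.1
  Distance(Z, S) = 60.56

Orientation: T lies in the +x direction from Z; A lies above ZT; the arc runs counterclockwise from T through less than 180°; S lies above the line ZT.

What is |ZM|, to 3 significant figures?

51.9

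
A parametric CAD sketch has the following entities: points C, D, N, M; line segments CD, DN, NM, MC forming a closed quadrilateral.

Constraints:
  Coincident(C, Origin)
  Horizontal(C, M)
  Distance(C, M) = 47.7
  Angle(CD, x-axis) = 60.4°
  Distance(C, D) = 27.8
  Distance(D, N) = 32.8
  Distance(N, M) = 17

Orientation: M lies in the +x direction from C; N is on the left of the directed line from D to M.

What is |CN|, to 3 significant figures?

48.7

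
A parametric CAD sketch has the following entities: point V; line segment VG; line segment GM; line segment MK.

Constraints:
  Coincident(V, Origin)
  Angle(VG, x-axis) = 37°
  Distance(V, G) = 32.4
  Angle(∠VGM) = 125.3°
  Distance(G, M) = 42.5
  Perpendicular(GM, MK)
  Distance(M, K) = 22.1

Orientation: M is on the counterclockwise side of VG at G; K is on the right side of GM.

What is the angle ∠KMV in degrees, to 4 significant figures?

113.4°

V is at the origin; VG runs at 37.0° with length 32.4, so G = 32.4·(cos 37.0°, sin 37.0°) = (25.88, 19.50). ∠VGM = 125.3°, so GM runs at 37.0° + (180° − 125.3°) = 91.70° from the x-axis; with |GM| = 42.5, M = G + 42.5·(cos 91.70°, sin 91.70°) = (24.61, 61.98). GM is perpendicular to MK; with |MK| = 22.1 on the right of GM, K = M + 22.1·(0.9996, 0.02967) = (46.71, 62.64). Then cos ∠KMV = MK·MV / (|MK||MV|), giving 113.4°.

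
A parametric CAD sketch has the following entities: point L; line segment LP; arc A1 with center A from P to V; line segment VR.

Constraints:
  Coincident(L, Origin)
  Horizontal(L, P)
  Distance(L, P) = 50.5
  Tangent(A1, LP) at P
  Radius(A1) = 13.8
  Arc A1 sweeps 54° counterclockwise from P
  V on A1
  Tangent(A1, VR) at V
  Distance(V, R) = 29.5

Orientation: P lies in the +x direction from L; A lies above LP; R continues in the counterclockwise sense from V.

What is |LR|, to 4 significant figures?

84.35

L is at the origin; L and P share the same y with |LP| = 50.5 and P on the +x side, so P = (50.50, 0.000). A1 meets LP tangentially, so AP is at right angles to LP, so A = P + (0, 13.8) = (50.50, 13.80). On A1, P sits at bearing -90° from A; a 54° counterclockwise sweep puts V at bearing -36°, so V = A + 13.8·(cos -36°, sin -36°) = (61.66, 5.689). Tangency of A1 to VR means the radius AV is perpendicular to VR, so VR runs along (−sin -36°, cos -36°); with |VR| = 29.5, R = (79.00, 29.55). Then |LR| = |R − L| = 84.35.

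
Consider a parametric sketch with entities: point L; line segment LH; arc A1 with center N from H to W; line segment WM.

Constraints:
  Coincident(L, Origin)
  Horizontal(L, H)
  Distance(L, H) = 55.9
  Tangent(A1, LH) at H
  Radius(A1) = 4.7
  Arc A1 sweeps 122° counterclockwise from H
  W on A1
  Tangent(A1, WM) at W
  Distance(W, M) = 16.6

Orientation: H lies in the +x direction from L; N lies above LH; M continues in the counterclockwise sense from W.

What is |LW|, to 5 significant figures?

60.316

A1 meets LH tangentially, so NH is at right angles to LH, so N = H + (0, 4.7) = (55.900, 4.7000). On A1, H sits at bearing -90° from N; a 122° counterclockwise sweep puts W at bearing 32°, so W = N + 4.7·(cos 32°, sin 32°) = (59.886, 7.1906). Then |LW| = |W − L| = 60.316.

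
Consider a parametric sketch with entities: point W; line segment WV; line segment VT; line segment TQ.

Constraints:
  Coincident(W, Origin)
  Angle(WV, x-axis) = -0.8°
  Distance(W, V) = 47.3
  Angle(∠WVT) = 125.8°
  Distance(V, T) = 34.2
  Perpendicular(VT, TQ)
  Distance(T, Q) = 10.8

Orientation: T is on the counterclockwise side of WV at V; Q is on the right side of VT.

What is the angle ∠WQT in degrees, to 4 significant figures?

51.53°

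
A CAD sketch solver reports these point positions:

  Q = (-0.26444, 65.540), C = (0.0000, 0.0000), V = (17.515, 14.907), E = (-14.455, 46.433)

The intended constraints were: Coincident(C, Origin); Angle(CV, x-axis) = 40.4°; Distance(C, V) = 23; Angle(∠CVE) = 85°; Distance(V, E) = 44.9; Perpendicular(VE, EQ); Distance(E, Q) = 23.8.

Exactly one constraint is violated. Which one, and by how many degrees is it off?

Perpendicular(VE, EQ) — off by 8.00°.

C = (0.00, 0.00) ✓; CV at 40.40° ✓; |CV| = 23.00 ✓; ∠CVE = 85.00° ✓; |VE| = 44.90 ✓; ∠(VE, EQ) = 82.00° ✗; |EQ| = 23.80 ✓.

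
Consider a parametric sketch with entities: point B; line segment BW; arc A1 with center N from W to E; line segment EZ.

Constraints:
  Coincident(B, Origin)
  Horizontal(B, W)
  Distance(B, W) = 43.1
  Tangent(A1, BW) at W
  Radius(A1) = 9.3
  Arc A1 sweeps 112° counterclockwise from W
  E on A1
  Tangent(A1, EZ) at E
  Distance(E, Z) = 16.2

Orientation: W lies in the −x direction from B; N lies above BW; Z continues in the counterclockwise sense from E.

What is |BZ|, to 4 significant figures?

49.16

B is at the origin; BW is horizontal with |BW| = 43.1 and W on the −x side, so W = (-43.10, 0.000). A1 meets BW tangentially, so NW is at right angles to BW, so N = W + (0, 9.3) = (-43.10, 9.300). On A1, W sits at bearing -90° from N; a 112° counterclockwise sweep puts E at bearing 22°, so E = N + 9.3·(cos 22°, sin 22°) = (-34.48, 12.78). Tangency of A1 to EZ means the radius NE is perpendicular to EZ, so EZ runs along (−sin 22°, cos 22°); with |EZ| = 16.2, Z = (-40.55, 27.80). Then |BZ| = |Z − B| = 49.16.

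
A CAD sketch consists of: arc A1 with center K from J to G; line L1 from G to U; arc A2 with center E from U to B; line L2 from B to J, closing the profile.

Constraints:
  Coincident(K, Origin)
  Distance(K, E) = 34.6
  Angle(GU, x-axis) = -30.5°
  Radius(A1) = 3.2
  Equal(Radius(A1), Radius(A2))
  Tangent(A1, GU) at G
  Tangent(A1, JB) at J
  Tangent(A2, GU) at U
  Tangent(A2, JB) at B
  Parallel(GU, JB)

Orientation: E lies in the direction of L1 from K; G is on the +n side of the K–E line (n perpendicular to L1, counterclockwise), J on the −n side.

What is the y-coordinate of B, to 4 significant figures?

-20.32

The slot axis is L1's direction at -30.5°, so u = (cos -30.5°, sin -30.5°) = (0.8616, -0.5075) and n = (−sin -30.5°, cos -30.5°) = (0.5075, 0.8616). K is at the origin and E lies 34.6 along u from K, so E = 34.6·u = (29.81, -17.56). Tangency of A1 to both parallel lines with radius 3.2 puts G and J at K ± 3.2·n: G = (1.624, 2.757), J = (-1.624, -2.757). Equal radii place U and B the same way about E: U = E + 3.2·n = (31.44, -14.80), B = E − 3.2·n = (28.19, -20.32). So B.y = -20.32.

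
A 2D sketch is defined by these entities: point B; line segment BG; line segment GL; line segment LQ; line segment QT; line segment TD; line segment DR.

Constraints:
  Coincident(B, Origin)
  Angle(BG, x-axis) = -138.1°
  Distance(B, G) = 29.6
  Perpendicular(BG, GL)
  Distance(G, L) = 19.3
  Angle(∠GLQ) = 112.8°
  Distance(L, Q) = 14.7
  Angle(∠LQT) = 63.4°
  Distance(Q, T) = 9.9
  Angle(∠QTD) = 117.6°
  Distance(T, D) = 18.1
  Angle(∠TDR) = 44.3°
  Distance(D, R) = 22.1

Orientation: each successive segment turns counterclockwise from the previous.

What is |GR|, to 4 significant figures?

28.69

B is at the origin; BG runs at -138.1° with length 29.6, so G = (-22.03, -19.77). The perpendicularity gives GL at right angles to BG, so GL runs at -48.10°; with |GL| = 19.3, L = (-9.142, -34.13). ∠GLQ = 112.8° gives LQ at 19.10° from the x-axis; with |LQ| = 14.7, Q = (4.748, -29.32). ∠LQT = 63.4° gives QT at 135.7° from the x-axis; with |QT| = 9.9, T = (-2.337, -22.41). ∠QTD = 117.6° gives TD at -161.9° from the x-axis; with |TD| = 18.1, D = (-19.54, -28.03). ∠TDR = 44.3° gives DR at -26.20° from the x-axis; with |DR| = 22.1, R = (0.2880, -37.79). Then |GR| = |R − G| = 28.69.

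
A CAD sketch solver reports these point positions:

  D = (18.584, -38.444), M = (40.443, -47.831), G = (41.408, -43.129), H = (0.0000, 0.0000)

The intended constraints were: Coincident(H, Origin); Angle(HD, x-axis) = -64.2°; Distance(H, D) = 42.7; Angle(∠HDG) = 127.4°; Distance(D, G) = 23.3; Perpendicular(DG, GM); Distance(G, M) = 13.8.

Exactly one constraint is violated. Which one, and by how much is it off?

Distance(G, M) = 13.8 — off by 9.00.

H = (0.00, 0.00) ✓; HD at -64.20° ✓; |HD| = 42.70 ✓; ∠HDG = 127.4° ✓; |DG| = 23.30 ✓; ∠(DG, GM) = 90.00° ✓; |GM| = 4.800 ✗.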